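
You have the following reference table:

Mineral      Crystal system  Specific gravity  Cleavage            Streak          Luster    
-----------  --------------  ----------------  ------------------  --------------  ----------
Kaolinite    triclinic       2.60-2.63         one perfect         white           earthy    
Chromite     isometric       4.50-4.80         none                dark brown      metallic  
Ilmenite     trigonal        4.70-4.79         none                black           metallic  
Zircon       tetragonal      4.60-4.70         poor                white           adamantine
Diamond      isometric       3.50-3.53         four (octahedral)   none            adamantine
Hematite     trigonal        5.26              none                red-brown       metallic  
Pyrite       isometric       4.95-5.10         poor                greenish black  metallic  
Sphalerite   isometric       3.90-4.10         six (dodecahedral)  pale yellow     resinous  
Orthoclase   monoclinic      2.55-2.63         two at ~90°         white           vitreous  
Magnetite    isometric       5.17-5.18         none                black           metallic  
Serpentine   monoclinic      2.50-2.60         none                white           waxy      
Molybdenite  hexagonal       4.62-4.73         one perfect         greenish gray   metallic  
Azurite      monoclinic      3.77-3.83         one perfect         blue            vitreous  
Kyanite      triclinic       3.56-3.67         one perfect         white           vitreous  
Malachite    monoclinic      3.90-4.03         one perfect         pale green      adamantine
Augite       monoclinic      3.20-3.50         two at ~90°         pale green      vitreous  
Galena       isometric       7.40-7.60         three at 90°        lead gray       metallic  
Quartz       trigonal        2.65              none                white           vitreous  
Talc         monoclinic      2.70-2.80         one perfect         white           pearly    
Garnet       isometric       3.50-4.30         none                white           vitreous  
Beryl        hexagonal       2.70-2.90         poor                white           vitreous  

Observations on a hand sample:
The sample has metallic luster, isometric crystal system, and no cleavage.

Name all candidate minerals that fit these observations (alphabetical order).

Metallic luster: leaves Chromite, Ilmenite, Hematite, Pyrite, Magnetite, Molybdenite, Galena.
Isometric crystal system rules out Ilmenite, Hematite, Molybdenite.
No cleavage eliminates Pyrite, Galena.
The minerals that satisfy all observations are Chromite, Magnetite.

Chromite, Magnetite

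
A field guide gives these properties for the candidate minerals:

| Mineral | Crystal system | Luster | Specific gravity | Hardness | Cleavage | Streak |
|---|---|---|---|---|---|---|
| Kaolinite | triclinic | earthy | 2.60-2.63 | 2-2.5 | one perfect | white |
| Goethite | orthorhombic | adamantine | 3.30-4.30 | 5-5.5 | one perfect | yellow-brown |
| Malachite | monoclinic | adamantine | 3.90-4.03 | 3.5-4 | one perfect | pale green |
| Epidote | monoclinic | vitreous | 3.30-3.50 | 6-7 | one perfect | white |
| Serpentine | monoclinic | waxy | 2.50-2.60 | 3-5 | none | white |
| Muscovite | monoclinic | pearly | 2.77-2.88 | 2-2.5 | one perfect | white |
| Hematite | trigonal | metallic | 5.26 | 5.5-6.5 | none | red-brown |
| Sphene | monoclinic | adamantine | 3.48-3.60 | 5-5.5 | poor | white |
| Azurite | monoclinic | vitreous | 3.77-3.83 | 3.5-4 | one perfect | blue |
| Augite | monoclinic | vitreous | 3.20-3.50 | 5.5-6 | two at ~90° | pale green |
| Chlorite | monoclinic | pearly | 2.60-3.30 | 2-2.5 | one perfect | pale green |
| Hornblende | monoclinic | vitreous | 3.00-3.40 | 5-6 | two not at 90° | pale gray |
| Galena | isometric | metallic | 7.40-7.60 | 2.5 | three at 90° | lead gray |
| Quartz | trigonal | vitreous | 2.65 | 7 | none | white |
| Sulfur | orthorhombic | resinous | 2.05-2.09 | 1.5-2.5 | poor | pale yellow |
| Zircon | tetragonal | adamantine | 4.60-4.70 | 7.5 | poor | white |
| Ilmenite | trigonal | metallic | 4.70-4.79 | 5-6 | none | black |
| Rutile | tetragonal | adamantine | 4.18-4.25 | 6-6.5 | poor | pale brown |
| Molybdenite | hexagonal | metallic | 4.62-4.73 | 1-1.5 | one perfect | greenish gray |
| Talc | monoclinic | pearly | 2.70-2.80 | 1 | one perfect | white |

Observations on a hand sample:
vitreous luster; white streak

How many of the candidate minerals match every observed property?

2

Vitreous luster: Epidote, Azurite, Augite, Hornblende, Quartz remain.
White streak: Epidote, Quartz remain.
Remaining candidates: Epidote, Quartz.
That is 2 minerals.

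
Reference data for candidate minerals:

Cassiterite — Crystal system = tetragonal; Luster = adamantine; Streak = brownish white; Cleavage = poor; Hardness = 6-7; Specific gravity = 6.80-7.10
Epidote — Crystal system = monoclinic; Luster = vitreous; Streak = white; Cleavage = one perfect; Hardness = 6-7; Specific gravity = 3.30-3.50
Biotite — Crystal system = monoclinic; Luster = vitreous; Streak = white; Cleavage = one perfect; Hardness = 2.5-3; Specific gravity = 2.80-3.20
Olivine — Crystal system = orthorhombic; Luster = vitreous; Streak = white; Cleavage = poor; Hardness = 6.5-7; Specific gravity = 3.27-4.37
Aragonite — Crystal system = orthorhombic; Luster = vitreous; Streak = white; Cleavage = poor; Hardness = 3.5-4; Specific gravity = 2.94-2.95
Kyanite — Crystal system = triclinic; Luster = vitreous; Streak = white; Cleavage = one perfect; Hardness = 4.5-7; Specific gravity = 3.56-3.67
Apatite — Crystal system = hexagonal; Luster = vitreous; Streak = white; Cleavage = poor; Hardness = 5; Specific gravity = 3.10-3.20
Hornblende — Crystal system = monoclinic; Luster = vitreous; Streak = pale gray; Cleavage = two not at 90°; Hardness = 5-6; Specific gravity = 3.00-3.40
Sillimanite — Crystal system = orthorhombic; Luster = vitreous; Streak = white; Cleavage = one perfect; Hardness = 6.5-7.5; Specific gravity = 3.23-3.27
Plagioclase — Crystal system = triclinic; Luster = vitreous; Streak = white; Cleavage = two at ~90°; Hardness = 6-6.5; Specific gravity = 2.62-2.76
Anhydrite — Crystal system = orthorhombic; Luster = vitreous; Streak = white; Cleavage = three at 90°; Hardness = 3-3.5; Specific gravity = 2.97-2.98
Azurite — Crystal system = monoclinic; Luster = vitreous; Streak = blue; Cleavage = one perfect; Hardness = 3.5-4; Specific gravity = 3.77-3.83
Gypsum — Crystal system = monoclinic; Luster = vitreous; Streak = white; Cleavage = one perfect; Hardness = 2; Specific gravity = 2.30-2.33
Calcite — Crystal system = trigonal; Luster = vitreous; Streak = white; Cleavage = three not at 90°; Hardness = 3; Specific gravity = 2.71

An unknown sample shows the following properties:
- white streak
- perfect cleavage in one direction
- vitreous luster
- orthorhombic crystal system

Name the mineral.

Sillimanite

White streak rules out Cassiterite, Hornblende, Azurite.
Perfect cleavage in one direction — narrows the field to Epidote, Biotite, Kyanite, Sillimanite, Gypsum.
Vitreous luster — consistent with all remaining minerals.
Orthorhombic crystal system — leaves Sillimanite.
Sillimanite is the sole remaining match.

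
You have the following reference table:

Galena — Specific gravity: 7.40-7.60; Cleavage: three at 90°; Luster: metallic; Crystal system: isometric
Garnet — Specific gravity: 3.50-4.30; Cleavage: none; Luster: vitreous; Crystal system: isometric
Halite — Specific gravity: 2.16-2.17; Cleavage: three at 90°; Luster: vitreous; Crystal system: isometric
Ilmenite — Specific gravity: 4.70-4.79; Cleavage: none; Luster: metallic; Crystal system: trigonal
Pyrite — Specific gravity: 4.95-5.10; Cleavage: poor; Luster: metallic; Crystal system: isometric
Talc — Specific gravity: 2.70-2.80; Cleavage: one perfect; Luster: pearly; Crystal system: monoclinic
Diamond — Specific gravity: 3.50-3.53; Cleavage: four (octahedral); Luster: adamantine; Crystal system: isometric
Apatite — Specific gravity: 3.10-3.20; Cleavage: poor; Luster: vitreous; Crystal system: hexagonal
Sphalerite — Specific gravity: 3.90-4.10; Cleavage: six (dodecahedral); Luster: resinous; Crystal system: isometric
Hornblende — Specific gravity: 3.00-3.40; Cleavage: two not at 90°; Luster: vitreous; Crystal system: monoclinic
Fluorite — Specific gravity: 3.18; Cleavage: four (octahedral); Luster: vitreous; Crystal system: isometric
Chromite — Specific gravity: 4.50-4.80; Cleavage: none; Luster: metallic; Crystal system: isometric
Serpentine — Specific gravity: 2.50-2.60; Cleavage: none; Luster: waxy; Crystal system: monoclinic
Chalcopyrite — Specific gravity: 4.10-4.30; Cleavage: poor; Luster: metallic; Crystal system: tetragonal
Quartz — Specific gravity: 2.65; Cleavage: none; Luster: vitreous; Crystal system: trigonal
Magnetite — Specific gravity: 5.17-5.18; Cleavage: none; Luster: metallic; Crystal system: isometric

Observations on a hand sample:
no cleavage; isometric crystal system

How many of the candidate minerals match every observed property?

3

No cleavage: Garnet, Ilmenite, Chromite, Serpentine, Quartz, Magnetite remain.
Isometric crystal system excludes Ilmenite, Serpentine, Quartz.
Remaining candidates: Chromite, Garnet, Magnetite.
That is 3 minerals.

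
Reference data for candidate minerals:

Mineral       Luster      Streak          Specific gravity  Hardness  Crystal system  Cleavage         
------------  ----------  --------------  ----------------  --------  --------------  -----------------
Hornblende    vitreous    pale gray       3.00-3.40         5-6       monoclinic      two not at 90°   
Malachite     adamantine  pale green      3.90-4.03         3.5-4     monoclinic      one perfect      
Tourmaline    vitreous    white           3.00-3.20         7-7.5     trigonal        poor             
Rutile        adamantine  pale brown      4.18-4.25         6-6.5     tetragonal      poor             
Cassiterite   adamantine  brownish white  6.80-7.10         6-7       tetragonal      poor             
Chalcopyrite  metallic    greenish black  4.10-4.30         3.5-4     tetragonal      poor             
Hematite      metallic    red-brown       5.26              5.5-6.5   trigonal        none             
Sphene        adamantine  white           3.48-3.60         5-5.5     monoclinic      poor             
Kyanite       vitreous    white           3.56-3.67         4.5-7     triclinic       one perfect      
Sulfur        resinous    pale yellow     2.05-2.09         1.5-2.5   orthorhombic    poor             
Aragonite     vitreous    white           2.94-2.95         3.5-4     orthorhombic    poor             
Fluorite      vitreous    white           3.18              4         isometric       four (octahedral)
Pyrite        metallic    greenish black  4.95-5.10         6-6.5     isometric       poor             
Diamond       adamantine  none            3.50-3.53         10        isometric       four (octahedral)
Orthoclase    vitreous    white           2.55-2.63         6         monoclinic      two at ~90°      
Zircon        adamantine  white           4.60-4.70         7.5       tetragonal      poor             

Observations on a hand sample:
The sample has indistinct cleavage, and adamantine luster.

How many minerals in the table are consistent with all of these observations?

Indistinct cleavage — narrows the field to Tourmaline, Rutile, Cassiterite, Chalcopyrite, Sphene, Sulfur, Aragonite, Pyrite, Zircon.
Adamantine luster — Rutile, Cassiterite, Sphene, Zircon remain.
Consistent with every observation: Cassiterite, Rutile, Sphene, Zircon.
That is 4 minerals.

4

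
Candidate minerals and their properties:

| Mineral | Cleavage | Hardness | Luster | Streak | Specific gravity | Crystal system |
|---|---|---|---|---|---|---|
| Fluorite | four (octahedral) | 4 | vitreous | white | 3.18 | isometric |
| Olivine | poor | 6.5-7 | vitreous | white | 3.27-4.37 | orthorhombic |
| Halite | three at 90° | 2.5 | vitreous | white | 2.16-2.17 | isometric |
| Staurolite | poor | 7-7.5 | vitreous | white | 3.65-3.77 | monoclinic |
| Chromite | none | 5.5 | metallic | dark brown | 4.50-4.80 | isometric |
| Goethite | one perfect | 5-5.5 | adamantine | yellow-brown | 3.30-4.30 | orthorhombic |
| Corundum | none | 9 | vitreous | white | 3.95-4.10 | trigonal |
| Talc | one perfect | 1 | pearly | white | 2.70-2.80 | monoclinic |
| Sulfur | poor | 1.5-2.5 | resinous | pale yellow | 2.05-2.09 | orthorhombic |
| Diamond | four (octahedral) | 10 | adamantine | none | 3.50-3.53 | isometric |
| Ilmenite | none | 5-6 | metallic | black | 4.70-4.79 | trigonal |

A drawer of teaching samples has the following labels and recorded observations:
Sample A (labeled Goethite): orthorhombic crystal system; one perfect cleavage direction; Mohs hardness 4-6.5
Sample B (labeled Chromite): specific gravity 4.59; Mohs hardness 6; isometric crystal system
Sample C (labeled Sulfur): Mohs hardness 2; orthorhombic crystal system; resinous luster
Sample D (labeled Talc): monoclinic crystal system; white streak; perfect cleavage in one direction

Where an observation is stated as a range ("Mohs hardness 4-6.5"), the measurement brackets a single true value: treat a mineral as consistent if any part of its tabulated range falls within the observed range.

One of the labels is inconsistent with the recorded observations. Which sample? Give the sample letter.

B

Sample A: all recorded properties match Goethite.
Sample B: Mohs hardness 6 is outside the reference for Chromite (hardness 5.5) — mislabeled.
Sample C: all recorded properties match Sulfur.
Sample D: all recorded properties match Talc.
The mislabeled specimen is B.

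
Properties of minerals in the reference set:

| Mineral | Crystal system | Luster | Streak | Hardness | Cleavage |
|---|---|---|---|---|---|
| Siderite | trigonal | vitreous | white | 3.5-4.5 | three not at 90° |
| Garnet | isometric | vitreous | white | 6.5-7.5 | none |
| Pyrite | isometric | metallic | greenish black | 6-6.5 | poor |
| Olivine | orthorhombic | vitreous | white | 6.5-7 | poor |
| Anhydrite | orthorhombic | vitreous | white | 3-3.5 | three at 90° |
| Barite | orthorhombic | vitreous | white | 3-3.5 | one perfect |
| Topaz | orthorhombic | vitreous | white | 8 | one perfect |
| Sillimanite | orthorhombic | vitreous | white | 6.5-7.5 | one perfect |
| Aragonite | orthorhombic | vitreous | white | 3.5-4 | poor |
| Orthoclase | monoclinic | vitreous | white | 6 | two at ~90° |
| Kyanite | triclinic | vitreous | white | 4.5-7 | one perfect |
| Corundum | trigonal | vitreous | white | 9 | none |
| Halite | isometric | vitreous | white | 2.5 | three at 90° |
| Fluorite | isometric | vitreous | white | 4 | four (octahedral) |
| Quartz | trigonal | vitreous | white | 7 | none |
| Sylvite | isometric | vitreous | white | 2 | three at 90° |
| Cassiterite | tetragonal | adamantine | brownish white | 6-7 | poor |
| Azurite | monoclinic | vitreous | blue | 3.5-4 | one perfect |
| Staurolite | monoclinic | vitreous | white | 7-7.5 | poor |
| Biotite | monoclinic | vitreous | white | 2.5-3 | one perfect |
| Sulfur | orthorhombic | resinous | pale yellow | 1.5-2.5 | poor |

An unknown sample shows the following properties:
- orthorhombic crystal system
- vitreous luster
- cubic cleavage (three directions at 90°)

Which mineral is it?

Orthorhombic crystal system — narrows the field to Olivine, Anhydrite, Barite, Topaz, Sillimanite, Aragonite, Sulfur.
Vitreous luster excludes Sulfur.
Cubic cleavage (three directions at 90°) — only Anhydrite remains.
Only Anhydrite satisfies all observations.

Anhydrite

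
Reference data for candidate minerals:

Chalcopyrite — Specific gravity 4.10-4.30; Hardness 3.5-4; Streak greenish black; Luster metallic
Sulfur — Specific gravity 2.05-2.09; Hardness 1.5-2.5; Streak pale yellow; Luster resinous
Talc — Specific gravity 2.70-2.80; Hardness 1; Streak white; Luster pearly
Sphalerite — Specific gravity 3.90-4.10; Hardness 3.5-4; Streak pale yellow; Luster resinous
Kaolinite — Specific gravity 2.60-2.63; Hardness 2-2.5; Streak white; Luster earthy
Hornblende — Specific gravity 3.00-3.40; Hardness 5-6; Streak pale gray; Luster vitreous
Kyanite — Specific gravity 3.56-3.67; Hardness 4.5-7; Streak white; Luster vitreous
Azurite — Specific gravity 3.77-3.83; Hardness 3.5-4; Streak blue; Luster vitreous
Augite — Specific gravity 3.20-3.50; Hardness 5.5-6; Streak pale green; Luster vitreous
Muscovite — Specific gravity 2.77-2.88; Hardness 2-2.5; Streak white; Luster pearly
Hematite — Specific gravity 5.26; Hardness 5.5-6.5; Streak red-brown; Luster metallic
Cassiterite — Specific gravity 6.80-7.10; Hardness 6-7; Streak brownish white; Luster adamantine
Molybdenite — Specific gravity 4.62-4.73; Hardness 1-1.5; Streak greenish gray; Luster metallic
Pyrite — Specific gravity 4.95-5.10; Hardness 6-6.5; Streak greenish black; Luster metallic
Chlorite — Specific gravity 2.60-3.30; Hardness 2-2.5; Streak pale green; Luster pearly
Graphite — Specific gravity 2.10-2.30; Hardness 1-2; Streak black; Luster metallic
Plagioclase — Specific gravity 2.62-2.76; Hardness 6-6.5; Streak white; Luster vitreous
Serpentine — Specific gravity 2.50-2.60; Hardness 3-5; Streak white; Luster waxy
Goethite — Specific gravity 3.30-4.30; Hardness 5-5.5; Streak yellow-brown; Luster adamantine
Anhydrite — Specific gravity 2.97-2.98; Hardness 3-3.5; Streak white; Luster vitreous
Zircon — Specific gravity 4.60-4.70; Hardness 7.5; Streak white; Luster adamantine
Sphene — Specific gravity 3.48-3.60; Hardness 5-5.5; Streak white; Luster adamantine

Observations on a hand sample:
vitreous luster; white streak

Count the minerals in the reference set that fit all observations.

3

Vitreous luster — only Hornblende, Kyanite, Azurite, Augite, Plagioclase, Anhydrite remain.
White streak rules out Hornblende, Azurite, Augite.
The minerals that satisfy all observations are Anhydrite, Kyanite, Plagioclase.
That is 3 minerals.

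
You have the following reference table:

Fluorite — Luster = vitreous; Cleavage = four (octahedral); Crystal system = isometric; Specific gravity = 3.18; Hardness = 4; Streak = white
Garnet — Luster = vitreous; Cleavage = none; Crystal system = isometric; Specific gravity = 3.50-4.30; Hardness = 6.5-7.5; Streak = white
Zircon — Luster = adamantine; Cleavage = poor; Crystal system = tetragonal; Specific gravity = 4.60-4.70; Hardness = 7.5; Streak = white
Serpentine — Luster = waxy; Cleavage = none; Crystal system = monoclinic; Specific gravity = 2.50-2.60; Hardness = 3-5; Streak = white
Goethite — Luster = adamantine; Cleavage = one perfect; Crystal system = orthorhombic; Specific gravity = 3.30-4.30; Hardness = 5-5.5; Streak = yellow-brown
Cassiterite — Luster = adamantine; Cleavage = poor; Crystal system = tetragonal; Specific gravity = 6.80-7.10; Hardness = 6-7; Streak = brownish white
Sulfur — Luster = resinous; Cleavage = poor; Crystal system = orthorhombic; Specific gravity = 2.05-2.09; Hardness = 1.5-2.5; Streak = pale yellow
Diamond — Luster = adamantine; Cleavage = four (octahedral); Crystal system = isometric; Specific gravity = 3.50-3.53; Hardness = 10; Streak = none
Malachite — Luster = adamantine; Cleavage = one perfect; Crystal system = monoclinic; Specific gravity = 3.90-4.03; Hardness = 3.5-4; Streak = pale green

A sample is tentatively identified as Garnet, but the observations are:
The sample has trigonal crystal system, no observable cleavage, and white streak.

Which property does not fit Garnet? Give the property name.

crystal system

Trigonal crystal system: Garnet has isometric system — outside the reference range.
No observable cleavage: Garnet has cleavage none — within range.
White streak: Garnet has white streak — within range.
Only the crystal system is inconsistent.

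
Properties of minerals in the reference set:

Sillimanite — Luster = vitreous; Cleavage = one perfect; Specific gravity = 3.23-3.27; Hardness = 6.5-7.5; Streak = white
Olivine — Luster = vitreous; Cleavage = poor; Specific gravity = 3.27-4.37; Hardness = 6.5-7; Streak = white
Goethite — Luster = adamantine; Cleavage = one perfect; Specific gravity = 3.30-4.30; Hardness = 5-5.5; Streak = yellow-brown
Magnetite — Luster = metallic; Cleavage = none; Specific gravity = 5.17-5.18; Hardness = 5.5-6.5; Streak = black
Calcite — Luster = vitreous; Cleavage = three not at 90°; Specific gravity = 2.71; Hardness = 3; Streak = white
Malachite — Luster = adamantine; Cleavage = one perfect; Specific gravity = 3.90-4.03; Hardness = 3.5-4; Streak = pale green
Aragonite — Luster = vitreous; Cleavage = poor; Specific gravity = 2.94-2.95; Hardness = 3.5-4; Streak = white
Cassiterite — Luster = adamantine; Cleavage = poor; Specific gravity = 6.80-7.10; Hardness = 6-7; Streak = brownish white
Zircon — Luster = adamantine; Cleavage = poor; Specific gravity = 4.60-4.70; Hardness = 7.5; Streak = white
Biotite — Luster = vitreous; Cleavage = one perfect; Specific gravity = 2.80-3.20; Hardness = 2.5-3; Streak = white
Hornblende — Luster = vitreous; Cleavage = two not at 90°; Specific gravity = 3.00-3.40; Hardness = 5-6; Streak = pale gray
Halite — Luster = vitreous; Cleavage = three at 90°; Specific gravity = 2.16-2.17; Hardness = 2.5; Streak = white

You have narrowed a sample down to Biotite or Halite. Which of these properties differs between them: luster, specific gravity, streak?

Luster: both vitreous — no difference.
Specific gravity: Biotite 2.80-3.20, Halite 2.16-2.17 — these differ.
Streak: both white — no difference.
Of the listed properties, specific gravity is the one that separates them.

specific gravity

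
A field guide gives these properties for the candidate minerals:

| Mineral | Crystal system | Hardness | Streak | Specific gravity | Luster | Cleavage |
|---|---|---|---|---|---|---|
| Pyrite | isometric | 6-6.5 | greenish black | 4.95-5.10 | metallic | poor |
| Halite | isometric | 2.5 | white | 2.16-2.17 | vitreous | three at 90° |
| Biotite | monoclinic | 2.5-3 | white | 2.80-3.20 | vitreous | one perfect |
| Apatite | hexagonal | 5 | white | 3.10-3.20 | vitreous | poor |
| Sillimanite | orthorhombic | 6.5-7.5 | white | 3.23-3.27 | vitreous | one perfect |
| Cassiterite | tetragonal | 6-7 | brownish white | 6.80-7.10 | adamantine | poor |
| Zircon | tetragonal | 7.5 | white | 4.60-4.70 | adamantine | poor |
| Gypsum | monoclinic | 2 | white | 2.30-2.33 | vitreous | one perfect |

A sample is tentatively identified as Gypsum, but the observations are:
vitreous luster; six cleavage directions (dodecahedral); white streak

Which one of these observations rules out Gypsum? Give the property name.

cleavage

Vitreous luster: Gypsum has vitreous luster — matches.
Six cleavage directions (dodecahedral): Gypsum has cleavage one perfect — does not match.
White streak: Gypsum has white streak — matches.
Only the cleavage is inconsistent.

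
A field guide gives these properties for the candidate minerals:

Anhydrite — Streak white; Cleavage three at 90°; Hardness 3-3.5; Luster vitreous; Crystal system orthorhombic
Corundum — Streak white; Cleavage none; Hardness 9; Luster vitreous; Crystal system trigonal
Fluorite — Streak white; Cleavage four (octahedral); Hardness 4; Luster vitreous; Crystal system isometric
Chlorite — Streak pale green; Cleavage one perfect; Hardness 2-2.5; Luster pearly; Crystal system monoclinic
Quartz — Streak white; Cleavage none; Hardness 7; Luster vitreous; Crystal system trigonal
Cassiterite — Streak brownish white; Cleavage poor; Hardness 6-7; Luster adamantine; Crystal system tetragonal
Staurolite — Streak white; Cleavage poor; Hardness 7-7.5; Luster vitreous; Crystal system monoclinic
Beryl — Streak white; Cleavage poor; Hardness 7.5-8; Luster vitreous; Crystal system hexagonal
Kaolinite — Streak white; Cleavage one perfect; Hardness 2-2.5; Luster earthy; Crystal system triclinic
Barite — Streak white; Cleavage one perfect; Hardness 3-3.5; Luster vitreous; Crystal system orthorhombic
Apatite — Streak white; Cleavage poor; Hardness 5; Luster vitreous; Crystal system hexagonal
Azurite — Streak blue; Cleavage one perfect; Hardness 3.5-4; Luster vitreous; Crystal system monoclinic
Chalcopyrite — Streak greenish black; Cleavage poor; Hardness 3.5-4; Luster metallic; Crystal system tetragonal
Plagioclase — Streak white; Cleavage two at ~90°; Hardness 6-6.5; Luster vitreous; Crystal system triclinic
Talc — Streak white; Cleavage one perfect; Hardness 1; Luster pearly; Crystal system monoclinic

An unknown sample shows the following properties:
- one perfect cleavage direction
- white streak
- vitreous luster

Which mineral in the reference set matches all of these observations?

Barite

One perfect cleavage direction — narrows the field to Chlorite, Kaolinite, Barite, Azurite, Talc.
White streak rules out Chlorite, Azurite.
Vitreous luster — narrows the field to Barite.
The only mineral consistent with every observation is Barite.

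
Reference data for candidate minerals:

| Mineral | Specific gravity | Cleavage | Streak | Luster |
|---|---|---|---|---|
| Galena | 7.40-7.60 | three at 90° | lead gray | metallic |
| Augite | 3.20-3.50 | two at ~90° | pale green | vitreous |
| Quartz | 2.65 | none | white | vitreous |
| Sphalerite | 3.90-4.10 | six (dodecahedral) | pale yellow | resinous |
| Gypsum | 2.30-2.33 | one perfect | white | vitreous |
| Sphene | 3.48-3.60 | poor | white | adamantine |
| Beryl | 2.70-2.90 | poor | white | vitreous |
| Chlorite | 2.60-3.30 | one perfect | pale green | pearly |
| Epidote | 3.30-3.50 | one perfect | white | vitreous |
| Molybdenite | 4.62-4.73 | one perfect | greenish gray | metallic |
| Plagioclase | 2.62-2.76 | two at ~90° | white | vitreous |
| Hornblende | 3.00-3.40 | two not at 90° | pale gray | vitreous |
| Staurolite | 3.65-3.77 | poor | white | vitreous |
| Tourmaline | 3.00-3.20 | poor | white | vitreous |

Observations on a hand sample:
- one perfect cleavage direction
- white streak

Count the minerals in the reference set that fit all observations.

One perfect cleavage direction — only Gypsum, Chlorite, Epidote, Molybdenite remain.
White streak eliminates Chlorite, Molybdenite.
Consistent with every observation: Epidote, Gypsum.
That is 2 minerals.

2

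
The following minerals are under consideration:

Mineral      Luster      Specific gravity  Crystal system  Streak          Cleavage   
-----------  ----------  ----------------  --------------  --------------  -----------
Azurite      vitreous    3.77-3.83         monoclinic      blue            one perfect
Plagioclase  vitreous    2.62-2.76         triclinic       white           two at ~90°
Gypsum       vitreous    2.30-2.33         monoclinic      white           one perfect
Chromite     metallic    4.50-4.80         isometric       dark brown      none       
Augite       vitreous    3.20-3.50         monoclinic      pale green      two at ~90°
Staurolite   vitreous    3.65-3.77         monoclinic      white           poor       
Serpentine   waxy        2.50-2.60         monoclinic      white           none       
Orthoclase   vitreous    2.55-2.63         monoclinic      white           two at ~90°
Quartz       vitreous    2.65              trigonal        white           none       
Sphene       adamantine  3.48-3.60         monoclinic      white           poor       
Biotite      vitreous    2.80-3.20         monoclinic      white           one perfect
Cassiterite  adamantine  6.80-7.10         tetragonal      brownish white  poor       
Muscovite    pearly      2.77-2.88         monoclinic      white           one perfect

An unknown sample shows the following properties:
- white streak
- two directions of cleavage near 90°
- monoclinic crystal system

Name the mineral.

White streak rules out Azurite, Chromite, Augite, Cassiterite.
Two directions of cleavage near 90°: narrows the field to Plagioclase, Orthoclase.
Monoclinic crystal system excludes Plagioclase.
The only mineral consistent with every observation is Orthoclase.

Orthoclase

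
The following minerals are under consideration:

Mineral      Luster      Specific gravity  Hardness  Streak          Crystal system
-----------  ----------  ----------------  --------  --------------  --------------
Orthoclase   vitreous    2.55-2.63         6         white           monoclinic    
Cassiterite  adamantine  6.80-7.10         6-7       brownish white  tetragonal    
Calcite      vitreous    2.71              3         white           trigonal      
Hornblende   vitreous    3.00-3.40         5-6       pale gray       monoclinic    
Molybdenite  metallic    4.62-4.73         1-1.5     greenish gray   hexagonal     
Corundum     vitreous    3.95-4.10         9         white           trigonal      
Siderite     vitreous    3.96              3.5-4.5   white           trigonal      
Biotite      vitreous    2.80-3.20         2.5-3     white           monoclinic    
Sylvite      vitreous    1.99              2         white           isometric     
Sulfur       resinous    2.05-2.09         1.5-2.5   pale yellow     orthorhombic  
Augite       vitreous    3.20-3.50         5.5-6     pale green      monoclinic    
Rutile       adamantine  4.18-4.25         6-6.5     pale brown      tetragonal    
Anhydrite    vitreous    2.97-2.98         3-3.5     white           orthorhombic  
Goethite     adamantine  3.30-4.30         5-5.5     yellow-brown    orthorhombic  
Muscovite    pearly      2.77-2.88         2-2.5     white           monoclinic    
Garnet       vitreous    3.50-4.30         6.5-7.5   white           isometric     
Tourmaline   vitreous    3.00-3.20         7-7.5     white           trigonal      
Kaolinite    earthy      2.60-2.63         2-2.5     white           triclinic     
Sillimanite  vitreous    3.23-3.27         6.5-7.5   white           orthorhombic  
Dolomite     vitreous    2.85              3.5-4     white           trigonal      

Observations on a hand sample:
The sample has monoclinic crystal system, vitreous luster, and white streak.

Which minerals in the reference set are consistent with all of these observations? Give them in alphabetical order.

Biotite, Orthoclase

Monoclinic crystal system — leaves Orthoclase, Hornblende, Biotite, Augite, Muscovite.
Vitreous luster rules out Muscovite.
White streak rules out Hornblende, Augite.
The minerals that satisfy all observations are Biotite, Orthoclase.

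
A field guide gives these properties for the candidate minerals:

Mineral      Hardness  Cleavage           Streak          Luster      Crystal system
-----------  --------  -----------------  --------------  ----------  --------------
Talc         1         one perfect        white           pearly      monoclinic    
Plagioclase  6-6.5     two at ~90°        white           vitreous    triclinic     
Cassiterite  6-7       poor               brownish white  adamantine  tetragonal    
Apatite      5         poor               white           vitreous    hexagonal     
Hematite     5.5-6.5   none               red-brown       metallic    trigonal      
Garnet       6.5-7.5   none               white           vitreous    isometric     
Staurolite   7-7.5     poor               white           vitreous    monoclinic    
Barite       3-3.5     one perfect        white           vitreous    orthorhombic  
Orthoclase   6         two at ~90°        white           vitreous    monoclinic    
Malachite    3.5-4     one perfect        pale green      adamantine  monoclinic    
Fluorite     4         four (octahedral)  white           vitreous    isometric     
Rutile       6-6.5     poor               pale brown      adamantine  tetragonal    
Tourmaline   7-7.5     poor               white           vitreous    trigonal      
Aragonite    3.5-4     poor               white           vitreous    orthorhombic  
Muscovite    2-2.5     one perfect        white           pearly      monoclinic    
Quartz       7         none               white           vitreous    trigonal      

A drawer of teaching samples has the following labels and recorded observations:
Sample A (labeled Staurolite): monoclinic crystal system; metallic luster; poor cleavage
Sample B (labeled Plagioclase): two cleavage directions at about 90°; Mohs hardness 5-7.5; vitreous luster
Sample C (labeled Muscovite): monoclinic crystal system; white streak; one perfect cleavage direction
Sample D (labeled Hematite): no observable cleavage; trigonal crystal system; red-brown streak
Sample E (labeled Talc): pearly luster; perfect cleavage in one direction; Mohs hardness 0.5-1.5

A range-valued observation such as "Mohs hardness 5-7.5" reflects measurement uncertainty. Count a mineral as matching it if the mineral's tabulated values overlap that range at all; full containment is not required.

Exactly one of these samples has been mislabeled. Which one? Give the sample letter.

A

Sample A: Staurolite has vitreous luster, but the record shows metallic luster — this label is wrong.
Sample B: observations are consistent with Plagioclase.
Sample C: observations are consistent with Muscovite.
Sample D: observations are consistent with Hematite.
Sample E: observations are consistent with Talc.
Only sample A is inconsistent with its label.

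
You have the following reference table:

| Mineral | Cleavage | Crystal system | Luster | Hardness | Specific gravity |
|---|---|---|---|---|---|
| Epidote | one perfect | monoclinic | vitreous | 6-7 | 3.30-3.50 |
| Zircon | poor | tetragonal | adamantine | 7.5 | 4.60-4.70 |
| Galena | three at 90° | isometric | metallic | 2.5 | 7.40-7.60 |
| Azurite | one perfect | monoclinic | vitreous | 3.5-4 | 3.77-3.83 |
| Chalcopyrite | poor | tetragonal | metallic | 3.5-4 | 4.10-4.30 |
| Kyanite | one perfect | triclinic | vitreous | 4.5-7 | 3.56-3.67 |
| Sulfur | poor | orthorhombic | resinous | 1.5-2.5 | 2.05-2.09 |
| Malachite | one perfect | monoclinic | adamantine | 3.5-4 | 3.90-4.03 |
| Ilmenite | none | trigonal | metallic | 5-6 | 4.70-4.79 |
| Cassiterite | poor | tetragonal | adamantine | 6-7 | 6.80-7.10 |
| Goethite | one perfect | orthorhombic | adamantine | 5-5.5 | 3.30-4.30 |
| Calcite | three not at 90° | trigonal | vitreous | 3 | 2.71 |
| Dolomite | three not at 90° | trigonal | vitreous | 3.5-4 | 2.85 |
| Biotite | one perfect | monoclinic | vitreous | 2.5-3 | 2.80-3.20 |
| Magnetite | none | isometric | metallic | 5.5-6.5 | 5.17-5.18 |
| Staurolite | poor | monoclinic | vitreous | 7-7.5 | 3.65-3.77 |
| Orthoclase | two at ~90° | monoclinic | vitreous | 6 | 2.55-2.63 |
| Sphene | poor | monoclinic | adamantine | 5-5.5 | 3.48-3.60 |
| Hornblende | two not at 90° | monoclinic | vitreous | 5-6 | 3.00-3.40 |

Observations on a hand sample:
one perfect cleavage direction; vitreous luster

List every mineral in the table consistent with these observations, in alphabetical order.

One perfect cleavage direction: leaves Epidote, Azurite, Kyanite, Malachite, Goethite, Biotite.
Vitreous luster excludes Malachite, Goethite.
Consistent with every observation: Azurite, Biotite, Epidote, Kyanite.

Azurite, Biotite, Epidote, Kyanite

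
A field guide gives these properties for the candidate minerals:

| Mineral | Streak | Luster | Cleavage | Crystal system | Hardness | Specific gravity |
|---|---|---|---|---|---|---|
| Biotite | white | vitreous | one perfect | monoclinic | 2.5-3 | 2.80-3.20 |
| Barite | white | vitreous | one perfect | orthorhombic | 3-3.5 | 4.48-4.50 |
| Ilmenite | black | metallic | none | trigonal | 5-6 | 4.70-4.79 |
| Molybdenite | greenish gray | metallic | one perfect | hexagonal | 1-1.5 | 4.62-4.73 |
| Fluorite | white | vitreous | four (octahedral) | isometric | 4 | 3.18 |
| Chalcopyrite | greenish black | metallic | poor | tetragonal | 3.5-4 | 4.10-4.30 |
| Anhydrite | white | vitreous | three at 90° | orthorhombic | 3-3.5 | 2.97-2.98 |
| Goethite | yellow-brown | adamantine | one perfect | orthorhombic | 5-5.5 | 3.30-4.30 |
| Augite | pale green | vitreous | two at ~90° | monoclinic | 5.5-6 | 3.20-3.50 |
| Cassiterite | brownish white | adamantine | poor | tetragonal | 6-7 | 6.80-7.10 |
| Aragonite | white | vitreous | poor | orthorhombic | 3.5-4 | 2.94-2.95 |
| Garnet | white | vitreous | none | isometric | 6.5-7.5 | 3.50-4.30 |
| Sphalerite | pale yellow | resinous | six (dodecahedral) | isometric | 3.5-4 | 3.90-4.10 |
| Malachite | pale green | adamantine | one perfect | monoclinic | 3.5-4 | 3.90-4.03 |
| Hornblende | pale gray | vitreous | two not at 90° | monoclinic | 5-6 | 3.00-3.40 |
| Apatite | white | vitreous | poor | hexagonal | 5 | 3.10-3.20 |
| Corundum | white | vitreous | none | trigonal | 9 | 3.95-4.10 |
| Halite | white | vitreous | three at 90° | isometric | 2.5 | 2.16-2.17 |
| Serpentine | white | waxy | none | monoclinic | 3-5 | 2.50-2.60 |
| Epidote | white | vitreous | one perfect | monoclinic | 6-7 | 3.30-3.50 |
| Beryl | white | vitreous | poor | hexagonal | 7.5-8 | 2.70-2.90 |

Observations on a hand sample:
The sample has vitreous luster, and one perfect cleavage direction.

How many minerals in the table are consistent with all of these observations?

Vitreous luster: Biotite, Barite, Fluorite, Anhydrite, Augite, Aragonite, Garnet, Hornblende, Apatite, Corundum, Halite, Epidote, Beryl remain.
One perfect cleavage direction: leaves Biotite, Barite, Epidote.
The minerals that satisfy all observations are Barite, Biotite, Epidote.
That is 3 minerals.

3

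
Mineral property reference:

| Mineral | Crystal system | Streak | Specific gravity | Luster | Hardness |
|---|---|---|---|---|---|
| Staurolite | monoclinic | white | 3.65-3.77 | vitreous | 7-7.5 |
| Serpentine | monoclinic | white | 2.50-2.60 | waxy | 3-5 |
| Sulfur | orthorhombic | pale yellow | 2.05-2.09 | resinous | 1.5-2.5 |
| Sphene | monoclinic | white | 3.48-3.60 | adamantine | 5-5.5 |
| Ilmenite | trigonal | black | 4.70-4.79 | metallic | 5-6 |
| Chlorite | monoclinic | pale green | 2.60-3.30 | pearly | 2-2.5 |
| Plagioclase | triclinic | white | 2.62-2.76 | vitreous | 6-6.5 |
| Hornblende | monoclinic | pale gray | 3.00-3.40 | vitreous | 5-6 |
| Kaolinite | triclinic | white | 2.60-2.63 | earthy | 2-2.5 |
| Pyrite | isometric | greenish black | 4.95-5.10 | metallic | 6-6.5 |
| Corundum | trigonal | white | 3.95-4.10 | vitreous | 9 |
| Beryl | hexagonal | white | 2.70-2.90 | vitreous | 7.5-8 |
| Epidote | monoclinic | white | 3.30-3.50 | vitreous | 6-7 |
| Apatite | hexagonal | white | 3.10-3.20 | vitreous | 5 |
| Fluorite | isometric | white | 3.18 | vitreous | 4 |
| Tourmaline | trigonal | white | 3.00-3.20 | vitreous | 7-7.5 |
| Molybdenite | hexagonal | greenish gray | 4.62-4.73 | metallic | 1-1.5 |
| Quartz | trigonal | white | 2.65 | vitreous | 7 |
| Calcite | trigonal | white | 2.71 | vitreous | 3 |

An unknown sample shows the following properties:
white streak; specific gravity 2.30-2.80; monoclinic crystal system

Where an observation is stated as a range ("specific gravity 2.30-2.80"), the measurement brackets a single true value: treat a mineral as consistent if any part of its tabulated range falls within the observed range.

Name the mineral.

White streak excludes Sulfur, Ilmenite, Chlorite, Hornblende, Pyrite, Molybdenite.
Specific gravity 2.30-2.80: Serpentine, Plagioclase, Kaolinite, Beryl, Quartz, Calcite remain.
Monoclinic crystal system: Serpentine remains.
The only mineral consistent with every observation is Serpentine.

Serpentine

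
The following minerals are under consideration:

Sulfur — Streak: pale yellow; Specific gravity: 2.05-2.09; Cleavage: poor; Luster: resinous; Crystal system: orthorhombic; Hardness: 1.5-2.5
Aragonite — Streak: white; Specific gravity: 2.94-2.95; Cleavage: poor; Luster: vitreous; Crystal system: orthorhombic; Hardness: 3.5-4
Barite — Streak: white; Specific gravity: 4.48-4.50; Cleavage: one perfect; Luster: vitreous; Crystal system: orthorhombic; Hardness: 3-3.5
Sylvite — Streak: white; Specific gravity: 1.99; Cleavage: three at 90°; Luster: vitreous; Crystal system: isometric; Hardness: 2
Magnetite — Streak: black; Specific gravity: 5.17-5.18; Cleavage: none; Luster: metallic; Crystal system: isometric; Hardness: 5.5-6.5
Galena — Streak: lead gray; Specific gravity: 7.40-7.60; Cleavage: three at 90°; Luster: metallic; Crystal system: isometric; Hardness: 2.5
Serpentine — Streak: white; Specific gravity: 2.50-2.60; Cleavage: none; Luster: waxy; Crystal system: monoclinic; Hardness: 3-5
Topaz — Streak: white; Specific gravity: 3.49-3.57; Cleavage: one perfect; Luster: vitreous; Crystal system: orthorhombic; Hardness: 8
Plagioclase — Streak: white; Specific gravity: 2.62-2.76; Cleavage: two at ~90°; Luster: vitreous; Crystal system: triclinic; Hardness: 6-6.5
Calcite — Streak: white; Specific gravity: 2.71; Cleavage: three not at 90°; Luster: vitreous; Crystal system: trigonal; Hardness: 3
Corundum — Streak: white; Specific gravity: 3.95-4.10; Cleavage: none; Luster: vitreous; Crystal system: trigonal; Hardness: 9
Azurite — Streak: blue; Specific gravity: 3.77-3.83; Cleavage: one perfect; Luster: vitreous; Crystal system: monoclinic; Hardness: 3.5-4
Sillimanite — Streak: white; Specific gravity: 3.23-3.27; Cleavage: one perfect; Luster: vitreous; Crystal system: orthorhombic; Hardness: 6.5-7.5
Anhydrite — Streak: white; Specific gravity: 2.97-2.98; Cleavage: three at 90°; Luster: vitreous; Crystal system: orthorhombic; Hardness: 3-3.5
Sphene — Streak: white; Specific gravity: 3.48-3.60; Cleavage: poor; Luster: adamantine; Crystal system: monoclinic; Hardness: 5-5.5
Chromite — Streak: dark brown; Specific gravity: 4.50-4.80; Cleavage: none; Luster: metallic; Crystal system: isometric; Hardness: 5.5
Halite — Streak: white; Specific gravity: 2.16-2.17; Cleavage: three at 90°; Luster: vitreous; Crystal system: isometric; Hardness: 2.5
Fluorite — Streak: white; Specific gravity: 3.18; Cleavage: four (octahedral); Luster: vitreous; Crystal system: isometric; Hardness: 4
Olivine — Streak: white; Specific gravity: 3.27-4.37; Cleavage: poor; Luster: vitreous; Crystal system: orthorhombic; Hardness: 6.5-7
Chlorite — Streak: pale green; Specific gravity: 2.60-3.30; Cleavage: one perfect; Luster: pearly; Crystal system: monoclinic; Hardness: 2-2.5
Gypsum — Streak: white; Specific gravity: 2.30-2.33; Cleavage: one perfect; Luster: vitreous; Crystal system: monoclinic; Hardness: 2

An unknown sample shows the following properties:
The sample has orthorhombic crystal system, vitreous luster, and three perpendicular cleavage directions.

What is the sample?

Anhydrite

Orthorhombic crystal system: Sulfur, Aragonite, Barite, Topaz, Sillimanite, Anhydrite, Olivine remain.
Vitreous luster rules out Sulfur.
Three perpendicular cleavage directions: only Anhydrite remains.
Anhydrite is the sole remaining match.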